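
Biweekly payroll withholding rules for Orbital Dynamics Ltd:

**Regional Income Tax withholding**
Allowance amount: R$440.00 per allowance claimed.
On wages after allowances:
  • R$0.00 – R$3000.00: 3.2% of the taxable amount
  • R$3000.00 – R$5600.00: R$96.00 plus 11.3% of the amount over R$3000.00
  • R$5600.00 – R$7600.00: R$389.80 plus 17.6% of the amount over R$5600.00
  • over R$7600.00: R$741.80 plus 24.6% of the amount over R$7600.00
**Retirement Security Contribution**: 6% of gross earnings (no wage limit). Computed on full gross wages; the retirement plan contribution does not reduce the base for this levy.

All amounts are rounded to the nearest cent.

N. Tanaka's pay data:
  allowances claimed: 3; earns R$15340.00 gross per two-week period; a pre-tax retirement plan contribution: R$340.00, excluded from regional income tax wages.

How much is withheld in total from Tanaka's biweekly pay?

R$3157.88

Regional Income Tax: taxable = R$15340.00 − R$340.00 − 3×R$440.00 = R$13680.00
  R$741.80 + 24.6% × (R$13680.00 − R$7600.00) = R$741.80 + 24.6% × R$6080.00 = R$2237.48
Retirement Security Contribution: 6% × R$15340.00 = R$920.40
Total: R$2237.48 + R$920.40 = R$3157.88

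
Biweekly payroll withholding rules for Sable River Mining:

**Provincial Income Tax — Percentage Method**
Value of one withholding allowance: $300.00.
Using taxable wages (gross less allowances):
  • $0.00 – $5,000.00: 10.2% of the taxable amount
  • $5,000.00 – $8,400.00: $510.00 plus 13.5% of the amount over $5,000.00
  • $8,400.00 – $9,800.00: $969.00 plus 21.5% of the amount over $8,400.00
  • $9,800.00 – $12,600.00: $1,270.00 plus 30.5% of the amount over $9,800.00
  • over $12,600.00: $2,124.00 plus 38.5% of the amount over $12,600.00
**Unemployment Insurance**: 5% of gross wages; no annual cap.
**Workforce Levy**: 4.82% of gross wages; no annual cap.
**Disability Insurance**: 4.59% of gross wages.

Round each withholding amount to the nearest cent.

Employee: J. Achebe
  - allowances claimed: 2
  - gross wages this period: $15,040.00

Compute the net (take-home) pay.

Provincial Income Tax: taxable = $15,040.00 − 2×$300.00 = $14,440.00
  $2,124.00 + 38.5% × ($14,440.00 − $12,600.00) = $2,124.00 + 38.5% × $1,840.00 = $2,832.40
Unemployment Insurance: 5% × $15,040.00 = $752.00
Workforce Levy: 4.82% × $15,040.00 = $724.93
Disability Insurance: 4.59% × $15,040.00 = $690.34
Total withheld: $2,832.40 + $752.00 + $724.93 + $690.34 = $4,999.67
Net pay: $15,040.00 − $4,999.67 = $10,040.33

$10,040.33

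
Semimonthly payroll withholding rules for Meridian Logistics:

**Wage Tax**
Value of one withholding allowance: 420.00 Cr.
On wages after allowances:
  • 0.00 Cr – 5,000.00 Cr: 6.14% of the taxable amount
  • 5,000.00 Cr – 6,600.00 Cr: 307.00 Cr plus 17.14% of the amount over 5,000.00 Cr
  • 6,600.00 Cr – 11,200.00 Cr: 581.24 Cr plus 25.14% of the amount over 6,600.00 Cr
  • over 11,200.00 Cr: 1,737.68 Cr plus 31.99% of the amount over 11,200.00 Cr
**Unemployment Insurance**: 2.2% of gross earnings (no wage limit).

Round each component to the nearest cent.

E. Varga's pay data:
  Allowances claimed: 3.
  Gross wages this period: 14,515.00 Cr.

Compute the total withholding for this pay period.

2,714.40 Cr

Wage Tax: taxable = 14,515.00 Cr − 3×420.00 Cr = 13,255.00 Cr
  1,737.68 Cr + 31.99% × (13,255.00 Cr − 11,200.00 Cr) = 1,737.68 Cr + 31.99% × 2,055.00 Cr = 2,395.07 Cr
Unemployment Insurance: 2.2% × 14,515.00 Cr = 319.33 Cr
Total: 2,395.07 Cr + 319.33 Cr = 2,714.40 Cr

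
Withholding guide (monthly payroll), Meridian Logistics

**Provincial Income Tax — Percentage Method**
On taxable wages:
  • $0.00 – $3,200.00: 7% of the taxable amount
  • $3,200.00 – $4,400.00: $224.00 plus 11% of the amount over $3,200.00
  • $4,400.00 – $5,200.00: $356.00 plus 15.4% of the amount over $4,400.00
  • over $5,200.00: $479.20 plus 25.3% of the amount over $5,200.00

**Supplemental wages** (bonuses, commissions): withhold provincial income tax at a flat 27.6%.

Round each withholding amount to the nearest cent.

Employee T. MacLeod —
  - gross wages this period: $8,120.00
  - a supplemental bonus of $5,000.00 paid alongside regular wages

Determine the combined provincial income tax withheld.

Provincial Income Tax: taxable = $8,120.00
  $479.20 + 25.3% × ($8,120.00 − $5,200.00) = $479.20 + 25.3% × $2,920.00 = $1,217.96
Supplemental (27.6% flat on bonus): 27.6% × $5,000.00 = $1,380.00
Total provincial income tax: $1,217.96 + $1,380.00 = $2,597.96

$2,597.96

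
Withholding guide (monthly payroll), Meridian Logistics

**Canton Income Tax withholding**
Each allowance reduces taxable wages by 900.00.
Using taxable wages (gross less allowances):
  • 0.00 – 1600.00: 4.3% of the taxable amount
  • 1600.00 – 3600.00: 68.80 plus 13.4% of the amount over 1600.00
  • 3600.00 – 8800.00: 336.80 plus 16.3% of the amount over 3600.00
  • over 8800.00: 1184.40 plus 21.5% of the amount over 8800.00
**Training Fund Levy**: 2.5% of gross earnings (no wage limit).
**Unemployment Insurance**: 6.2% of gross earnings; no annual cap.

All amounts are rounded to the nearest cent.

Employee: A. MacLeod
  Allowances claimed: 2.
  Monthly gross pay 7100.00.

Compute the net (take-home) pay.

Canton Income Tax: taxable = 7100.00 − 2×900.00 = 5300.00
  336.80 + 16.3% × (5300.00 − 3600.00) = 336.80 + 16.3% × 1700.00 = 613.90
Training Fund Levy: 2.5% × 7100.00 = 177.50
Unemployment Insurance: 6.2% × 7100.00 = 440.20
Total withheld: 613.90 + 177.50 + 440.20 = 1231.60
Net pay: 7100.00 − 1231.60 = 5868.40

5868.40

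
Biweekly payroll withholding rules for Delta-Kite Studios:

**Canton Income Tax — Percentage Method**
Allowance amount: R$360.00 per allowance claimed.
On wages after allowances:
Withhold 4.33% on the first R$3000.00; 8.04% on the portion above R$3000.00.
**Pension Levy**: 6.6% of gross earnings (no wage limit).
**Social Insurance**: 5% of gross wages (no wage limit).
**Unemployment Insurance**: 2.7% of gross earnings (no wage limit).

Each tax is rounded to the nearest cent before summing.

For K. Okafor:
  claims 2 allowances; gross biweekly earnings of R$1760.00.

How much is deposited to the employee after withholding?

Canton Income Tax: taxable = R$1760.00 − 2×R$360.00 = R$1040.00
  4.33% × R$1040.00 = R$45.03
Pension Levy: 6.6% × R$1760.00 = R$116.16
Social Insurance: 5% × R$1760.00 = R$88.00
Unemployment Insurance: 2.7% × R$1760.00 = R$47.52
Total withheld: R$45.03 + R$116.16 + R$88.00 + R$47.52 = R$296.71
Net pay: R$1760.00 − R$296.71 = R$1463.29

R$1463.29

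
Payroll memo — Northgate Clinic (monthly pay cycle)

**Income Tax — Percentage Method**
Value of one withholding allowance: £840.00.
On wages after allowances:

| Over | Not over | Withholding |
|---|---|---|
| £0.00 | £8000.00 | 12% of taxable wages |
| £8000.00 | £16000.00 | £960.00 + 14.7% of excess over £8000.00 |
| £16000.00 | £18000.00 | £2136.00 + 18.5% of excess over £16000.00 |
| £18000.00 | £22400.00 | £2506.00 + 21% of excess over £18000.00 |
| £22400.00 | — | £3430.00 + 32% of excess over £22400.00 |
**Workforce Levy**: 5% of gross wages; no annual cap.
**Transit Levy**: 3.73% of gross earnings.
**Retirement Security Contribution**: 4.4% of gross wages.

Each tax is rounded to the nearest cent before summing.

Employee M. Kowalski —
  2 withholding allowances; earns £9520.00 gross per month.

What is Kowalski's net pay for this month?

£7329.22

Income Tax: taxable = £9520.00 − 2×£840.00 = £7840.00
  12% × £7840.00 = £940.80
Workforce Levy: 5% × £9520.00 = £476.00
Transit Levy: 3.73% × £9520.00 = £355.10
Retirement Security Contribution: 4.4% × £9520.00 = £418.88
Total withheld: £940.80 + £476.00 + £355.10 + £418.88 = £2190.78
Net pay: £9520.00 − £2190.78 = £7329.22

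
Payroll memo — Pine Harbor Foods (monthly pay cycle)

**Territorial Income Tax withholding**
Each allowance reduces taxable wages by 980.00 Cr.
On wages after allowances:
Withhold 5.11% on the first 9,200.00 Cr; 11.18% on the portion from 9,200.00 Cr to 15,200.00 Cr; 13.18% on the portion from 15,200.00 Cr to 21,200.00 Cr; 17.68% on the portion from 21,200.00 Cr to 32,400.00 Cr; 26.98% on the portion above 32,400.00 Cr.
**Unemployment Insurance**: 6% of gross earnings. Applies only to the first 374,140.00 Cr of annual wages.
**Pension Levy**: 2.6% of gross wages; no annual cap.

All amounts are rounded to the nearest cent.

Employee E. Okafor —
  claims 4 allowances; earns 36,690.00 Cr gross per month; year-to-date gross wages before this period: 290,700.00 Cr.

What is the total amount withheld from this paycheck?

Territorial Income Tax: taxable = 36,690.00 Cr − 4×980.00 Cr = 32,770.00 Cr
  3,911.88 Cr + 26.98% × (32,770.00 Cr − 32,400.00 Cr) = 3,911.88 Cr + 26.98% × 370.00 Cr = 4,011.71 Cr
Unemployment Insurance: 6% × 36,690.00 Cr = 2,201.40 Cr
Pension Levy: 2.6% × 36,690.00 Cr = 953.94 Cr
Total: 4,011.71 Cr + 2,201.40 Cr + 953.94 Cr = 7,167.05 Cr

7,167.05 Cr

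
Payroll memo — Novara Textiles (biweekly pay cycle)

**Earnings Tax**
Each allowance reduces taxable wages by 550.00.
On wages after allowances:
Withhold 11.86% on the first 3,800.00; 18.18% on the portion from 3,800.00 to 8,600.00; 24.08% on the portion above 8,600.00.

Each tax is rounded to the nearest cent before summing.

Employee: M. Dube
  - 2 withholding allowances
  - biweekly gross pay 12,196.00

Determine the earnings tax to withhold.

Earnings Tax: taxable = 12,196.00 − 2×550.00 = 11,096.00
  1,323.32 + 24.08% × (11,096.00 − 8,600.00) = 1,323.32 + 24.08% × 2,496.00 = 1,924.36

1,924.36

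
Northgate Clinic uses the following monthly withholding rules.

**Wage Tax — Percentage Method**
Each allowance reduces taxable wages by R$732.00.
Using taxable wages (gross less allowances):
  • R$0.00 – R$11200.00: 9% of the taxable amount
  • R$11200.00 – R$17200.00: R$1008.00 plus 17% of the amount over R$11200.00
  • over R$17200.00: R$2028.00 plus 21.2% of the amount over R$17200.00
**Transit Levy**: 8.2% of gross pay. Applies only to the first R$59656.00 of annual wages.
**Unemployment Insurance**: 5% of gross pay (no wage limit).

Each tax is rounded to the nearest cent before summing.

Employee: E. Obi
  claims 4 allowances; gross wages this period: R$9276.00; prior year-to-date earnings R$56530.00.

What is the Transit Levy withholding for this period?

Transit Levy: cap R$59656.00 − YTD R$56530.00 = R$3126.00 subject; 8.2% × R$3126.00 = R$256.33

R$256.33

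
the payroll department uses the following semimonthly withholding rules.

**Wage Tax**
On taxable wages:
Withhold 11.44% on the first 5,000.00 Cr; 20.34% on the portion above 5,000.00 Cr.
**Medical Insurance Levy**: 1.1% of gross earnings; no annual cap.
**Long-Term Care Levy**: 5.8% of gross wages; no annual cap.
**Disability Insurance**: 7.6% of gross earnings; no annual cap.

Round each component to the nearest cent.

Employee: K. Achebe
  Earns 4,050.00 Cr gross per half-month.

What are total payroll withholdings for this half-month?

Wage Tax: taxable = 4,050.00 Cr
  11.44% × 4,050.00 Cr = 463.32 Cr
Medical Insurance Levy: 1.1% × 4,050.00 Cr = 44.55 Cr
Long-Term Care Levy: 5.8% × 4,050.00 Cr = 234.90 Cr
Disability Insurance: 7.6% × 4,050.00 Cr = 307.80 Cr
Total: 463.32 Cr + 44.55 Cr + 234.90 Cr + 307.80 Cr = 1,050.57 Cr

1,050.57 Cr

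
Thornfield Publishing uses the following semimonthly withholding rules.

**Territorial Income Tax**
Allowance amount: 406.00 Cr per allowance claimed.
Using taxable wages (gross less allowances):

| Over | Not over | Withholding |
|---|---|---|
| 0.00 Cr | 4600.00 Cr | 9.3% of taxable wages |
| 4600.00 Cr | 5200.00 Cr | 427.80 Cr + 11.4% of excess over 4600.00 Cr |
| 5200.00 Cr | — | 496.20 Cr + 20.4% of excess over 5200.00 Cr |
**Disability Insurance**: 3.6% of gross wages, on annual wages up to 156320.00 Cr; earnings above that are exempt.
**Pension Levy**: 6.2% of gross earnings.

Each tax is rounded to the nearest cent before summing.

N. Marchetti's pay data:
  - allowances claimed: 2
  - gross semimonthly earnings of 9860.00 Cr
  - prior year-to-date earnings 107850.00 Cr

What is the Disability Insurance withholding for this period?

354.96 Cr

Disability Insurance: 3.6% × 9860.00 Cr = 354.96 Cr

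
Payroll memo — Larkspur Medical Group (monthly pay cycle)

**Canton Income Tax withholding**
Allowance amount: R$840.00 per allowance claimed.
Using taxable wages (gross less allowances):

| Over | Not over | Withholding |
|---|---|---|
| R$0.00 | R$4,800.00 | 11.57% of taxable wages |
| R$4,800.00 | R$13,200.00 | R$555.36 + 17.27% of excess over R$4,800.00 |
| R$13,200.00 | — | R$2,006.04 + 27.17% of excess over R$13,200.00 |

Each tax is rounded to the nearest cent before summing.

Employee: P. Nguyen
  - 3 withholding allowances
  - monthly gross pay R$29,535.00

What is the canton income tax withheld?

R$5,759.58

Canton Income Tax: taxable = R$29,535.00 − 3×R$840.00 = R$27,015.00
  R$2,006.04 + 27.17% × (R$27,015.00 − R$13,200.00) = R$2,006.04 + 27.17% × R$13,815.00 = R$5,759.58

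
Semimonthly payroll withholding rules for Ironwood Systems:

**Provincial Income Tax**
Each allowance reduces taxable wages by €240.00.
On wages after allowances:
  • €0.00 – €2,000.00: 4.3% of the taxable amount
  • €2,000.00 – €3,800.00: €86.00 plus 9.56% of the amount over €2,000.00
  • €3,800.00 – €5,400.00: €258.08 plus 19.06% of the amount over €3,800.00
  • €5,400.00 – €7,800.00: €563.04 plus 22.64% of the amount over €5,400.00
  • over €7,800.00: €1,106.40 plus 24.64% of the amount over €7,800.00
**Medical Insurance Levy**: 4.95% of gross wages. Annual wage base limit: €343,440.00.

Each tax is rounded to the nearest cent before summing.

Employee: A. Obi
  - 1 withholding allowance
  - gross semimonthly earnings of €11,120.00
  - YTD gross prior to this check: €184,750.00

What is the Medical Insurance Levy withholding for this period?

Medical Insurance Levy: 4.95% × €11,120.00 = €550.44

€550.44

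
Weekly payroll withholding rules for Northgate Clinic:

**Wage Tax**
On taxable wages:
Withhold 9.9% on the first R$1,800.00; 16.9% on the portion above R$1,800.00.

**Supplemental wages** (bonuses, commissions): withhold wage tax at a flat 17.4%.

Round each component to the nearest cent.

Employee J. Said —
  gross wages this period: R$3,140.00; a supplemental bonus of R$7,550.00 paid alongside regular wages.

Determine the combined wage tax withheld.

Wage Tax: taxable = R$3,140.00
  R$178.20 + 16.9% × (R$3,140.00 − R$1,800.00) = R$178.20 + 16.9% × R$1,340.00 = R$404.66
Supplemental (17.4% flat on bonus): 17.4% × R$7,550.00 = R$1,313.70
Total wage tax: R$404.66 + R$1,313.70 = R$1,718.36

R$1,718.36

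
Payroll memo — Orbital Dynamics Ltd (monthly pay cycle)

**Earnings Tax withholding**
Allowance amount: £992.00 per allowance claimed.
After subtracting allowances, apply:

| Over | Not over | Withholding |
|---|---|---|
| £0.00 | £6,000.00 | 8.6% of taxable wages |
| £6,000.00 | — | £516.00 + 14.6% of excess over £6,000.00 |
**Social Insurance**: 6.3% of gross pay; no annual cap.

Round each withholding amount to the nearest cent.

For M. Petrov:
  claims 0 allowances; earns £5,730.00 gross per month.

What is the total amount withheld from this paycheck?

£853.77

Earnings Tax: taxable = £5,730.00
  8.6% × £5,730.00 = £492.78
Social Insurance: 6.3% × £5,730.00 = £360.99
Total: £492.78 + £360.99 = £853.77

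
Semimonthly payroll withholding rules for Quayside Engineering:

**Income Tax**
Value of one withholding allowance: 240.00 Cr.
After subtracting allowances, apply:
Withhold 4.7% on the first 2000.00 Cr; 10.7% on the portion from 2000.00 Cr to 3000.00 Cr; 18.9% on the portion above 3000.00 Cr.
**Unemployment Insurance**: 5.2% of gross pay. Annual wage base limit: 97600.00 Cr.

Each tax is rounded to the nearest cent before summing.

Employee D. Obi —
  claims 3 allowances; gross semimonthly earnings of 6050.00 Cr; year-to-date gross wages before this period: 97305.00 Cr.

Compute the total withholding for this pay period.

Income Tax: taxable = 6050.00 Cr − 3×240.00 Cr = 5330.00 Cr
  201.00 Cr + 18.9% × (5330.00 Cr − 3000.00 Cr) = 201.00 Cr + 18.9% × 2330.00 Cr = 641.37 Cr
Unemployment Insurance: cap 97600.00 Cr − YTD 97305.00 Cr = 295.00 Cr subject; 5.2% × 295.00 Cr = 15.34 Cr
Total: 641.37 Cr + 15.34 Cr = 656.71 Cr

656.71 Cr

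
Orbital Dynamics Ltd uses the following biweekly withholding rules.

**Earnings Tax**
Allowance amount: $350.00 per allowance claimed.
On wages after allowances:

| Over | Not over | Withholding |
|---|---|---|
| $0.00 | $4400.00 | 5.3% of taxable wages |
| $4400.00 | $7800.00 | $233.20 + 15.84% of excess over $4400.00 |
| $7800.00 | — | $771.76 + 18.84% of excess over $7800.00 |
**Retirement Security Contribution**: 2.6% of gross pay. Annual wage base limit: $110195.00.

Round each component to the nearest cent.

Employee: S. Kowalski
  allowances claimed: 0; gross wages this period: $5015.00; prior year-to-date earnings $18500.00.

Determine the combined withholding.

Earnings Tax: taxable = $5015.00
  $233.20 + 15.84% × ($5015.00 − $4400.00) = $233.20 + 15.84% × $615.00 = $330.62
Retirement Security Contribution: 2.6% × $5015.00 = $130.39
Total: $330.62 + $130.39 = $461.01

$461.01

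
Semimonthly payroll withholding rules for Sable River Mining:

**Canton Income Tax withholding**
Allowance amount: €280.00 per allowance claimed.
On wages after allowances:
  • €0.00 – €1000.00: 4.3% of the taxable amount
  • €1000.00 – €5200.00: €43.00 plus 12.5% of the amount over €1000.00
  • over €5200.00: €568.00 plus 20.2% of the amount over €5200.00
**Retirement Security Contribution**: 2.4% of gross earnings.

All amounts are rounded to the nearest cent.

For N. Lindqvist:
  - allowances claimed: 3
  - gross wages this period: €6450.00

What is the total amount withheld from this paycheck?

€805.62

Canton Income Tax: taxable = €6450.00 − 3×€280.00 = €5610.00
  €568.00 + 20.2% × (€5610.00 − €5200.00) = €568.00 + 20.2% × €410.00 = €650.82
Retirement Security Contribution: 2.4% × €6450.00 = €154.80
Total: €650.82 + €154.80 = €805.62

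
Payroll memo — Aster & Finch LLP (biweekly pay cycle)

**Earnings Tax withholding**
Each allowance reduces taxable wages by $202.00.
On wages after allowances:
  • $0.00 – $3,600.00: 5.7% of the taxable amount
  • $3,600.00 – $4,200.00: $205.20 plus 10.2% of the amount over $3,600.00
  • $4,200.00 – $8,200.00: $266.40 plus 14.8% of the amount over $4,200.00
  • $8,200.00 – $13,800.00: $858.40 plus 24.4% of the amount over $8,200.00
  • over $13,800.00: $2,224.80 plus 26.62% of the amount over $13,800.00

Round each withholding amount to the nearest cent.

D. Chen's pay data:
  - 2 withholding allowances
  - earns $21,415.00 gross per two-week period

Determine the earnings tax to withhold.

Earnings Tax: taxable = $21,415.00 − 2×$202.00 = $21,011.00
  $2,224.80 + 26.62% × ($21,011.00 − $13,800.00) = $2,224.80 + 26.62% × $7,211.00 = $4,144.37

$4,144.37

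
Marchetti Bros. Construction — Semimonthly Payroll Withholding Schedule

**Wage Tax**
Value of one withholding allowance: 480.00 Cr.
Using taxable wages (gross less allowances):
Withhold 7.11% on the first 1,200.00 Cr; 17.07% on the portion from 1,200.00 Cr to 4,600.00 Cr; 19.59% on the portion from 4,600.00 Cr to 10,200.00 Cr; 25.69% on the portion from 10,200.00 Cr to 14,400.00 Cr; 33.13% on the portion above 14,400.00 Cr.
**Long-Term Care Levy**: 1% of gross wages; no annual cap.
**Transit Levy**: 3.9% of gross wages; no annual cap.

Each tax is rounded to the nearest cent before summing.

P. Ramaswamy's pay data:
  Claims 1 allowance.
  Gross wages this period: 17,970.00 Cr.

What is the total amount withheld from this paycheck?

Wage Tax: taxable = 17,970.00 Cr − 1×480.00 Cr = 17,490.00 Cr
  2,841.72 Cr + 33.13% × (17,490.00 Cr − 14,400.00 Cr) = 2,841.72 Cr + 33.13% × 3,090.00 Cr = 3,865.44 Cr
Long-Term Care Levy: 1% × 17,970.00 Cr = 179.70 Cr
Transit Levy: 3.9% × 17,970.00 Cr = 700.83 Cr
Total: 3,865.44 Cr + 179.70 Cr + 700.83 Cr = 4,745.97 Cr

4,745.97 Cr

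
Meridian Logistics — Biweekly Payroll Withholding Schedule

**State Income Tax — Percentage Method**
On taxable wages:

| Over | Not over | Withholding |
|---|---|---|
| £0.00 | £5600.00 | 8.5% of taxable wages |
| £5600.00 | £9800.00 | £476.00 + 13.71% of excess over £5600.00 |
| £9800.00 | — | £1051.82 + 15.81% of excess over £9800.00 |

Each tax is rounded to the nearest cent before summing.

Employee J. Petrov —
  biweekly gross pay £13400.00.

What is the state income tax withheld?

£1620.98

State Income Tax: taxable = £13400.00
  £1051.82 + 15.81% × (£13400.00 − £9800.00) = £1051.82 + 15.81% × £3600.00 = £1620.98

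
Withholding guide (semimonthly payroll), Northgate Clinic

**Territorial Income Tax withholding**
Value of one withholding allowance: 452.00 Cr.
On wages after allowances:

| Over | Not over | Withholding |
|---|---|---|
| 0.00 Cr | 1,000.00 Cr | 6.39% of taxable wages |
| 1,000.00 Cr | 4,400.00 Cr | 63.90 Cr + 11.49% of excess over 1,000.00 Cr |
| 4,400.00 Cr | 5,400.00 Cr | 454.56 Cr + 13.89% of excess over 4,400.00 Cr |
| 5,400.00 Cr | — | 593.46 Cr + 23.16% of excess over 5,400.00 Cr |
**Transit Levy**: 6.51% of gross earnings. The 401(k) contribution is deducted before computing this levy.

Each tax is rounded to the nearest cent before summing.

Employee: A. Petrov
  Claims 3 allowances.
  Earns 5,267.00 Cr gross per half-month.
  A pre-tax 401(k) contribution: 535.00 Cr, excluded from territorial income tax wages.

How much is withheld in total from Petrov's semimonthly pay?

Territorial Income Tax: taxable = 5,267.00 Cr − 535.00 Cr − 3×452.00 Cr = 3,376.00 Cr
  63.90 Cr + 11.49% × (3,376.00 Cr − 1,000.00 Cr) = 63.90 Cr + 11.49% × 2,376.00 Cr = 336.90 Cr
Transit Levy: 6.51% × 4,732.00 Cr = 308.05 Cr
Total: 336.90 Cr + 308.05 Cr = 644.95 Cr

644.95 Cr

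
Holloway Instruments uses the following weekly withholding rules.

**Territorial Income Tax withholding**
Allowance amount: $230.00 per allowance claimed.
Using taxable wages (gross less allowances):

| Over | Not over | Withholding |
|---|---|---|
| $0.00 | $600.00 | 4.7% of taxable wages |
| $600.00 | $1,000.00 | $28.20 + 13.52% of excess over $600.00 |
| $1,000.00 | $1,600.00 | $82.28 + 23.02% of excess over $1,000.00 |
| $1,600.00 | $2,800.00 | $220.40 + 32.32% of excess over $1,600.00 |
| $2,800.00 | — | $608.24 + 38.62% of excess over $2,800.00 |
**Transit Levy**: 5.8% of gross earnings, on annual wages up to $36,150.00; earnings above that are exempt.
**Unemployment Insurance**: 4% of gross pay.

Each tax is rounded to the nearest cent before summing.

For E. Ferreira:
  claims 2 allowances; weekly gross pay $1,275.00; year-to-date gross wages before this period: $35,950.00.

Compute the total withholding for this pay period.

Territorial Income Tax: taxable = $1,275.00 − 2×$230.00 = $815.00
  $28.20 + 13.52% × ($815.00 − $600.00) = $28.20 + 13.52% × $215.00 = $57.27
Transit Levy: cap $36,150.00 − YTD $35,950.00 = $200.00 subject; 5.8% × $200.00 = $11.60
Unemployment Insurance: 4% × $1,275.00 = $51.00
Total: $57.27 + $11.60 + $51.00 = $119.87

$119.87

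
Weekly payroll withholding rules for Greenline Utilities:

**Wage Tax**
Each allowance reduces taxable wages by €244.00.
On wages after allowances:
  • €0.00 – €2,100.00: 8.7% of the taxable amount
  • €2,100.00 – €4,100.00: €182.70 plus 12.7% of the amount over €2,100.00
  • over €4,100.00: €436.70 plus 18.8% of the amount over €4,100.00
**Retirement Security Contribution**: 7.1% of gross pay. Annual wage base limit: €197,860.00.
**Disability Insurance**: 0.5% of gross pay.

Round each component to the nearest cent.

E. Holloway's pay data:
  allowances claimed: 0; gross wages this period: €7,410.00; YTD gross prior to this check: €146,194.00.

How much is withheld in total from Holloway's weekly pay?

€1,622.14

Wage Tax: taxable = €7,410.00
  €436.70 + 18.8% × (€7,410.00 − €4,100.00) = €436.70 + 18.8% × €3,310.00 = €1,058.98
Retirement Security Contribution: 7.1% × €7,410.00 = €526.11
Disability Insurance: 0.5% × €7,410.00 = €37.05
Total: €1,058.98 + €526.11 + €37.05 = €1,622.14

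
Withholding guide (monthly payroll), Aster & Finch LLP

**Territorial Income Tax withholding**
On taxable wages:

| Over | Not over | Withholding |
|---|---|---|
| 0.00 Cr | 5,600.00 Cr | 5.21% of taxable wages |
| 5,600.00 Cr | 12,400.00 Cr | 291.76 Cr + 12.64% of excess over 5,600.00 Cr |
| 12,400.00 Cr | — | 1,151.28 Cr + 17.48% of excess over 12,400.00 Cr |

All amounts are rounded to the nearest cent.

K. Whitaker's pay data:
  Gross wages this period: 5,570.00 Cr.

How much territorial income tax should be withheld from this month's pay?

Territorial Income Tax: taxable = 5,570.00 Cr
  5.21% × 5,570.00 Cr = 290.20 Cr

290.20 Cr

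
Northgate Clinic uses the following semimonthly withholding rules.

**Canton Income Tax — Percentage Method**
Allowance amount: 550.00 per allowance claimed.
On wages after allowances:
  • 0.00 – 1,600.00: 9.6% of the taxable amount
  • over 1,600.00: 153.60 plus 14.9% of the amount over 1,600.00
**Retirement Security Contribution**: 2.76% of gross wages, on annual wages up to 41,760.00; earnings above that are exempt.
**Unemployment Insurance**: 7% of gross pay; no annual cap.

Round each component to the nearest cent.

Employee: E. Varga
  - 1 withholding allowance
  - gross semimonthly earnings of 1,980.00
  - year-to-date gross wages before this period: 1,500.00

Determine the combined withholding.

330.53

Canton Income Tax: taxable = 1,980.00 − 1×550.00 = 1,430.00
  9.6% × 1,430.00 = 137.28
Retirement Security Contribution: 2.76% × 1,980.00 = 54.65
Unemployment Insurance: 7% × 1,980.00 = 138.60
Total: 137.28 + 54.65 + 138.60 = 330.53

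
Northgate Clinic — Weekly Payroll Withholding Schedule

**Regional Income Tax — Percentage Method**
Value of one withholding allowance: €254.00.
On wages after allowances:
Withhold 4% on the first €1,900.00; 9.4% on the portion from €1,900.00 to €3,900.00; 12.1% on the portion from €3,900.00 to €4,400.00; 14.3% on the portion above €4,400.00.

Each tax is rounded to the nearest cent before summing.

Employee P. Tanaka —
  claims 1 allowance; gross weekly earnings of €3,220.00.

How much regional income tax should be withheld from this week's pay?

Regional Income Tax: taxable = €3,220.00 − 1×€254.00 = €2,966.00
  €76.00 + 9.4% × (€2,966.00 − €1,900.00) = €76.00 + 9.4% × €1,066.00 = €176.20

€176.20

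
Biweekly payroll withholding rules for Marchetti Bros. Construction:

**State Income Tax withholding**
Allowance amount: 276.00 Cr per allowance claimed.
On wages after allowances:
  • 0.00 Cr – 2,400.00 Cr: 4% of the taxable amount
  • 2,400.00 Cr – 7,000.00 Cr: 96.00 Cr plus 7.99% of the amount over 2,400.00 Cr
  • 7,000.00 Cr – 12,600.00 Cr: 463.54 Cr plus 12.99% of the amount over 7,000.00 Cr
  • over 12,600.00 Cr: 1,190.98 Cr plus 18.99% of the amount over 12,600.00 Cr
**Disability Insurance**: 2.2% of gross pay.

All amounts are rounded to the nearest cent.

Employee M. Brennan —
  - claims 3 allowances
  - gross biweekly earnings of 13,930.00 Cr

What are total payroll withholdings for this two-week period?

State Income Tax: taxable = 13,930.00 Cr − 3×276.00 Cr = 13,102.00 Cr
  1,190.98 Cr + 18.99% × (13,102.00 Cr − 12,600.00 Cr) = 1,190.98 Cr + 18.99% × 502.00 Cr = 1,286.31 Cr
Disability Insurance: 2.2% × 13,930.00 Cr = 306.46 Cr
Total: 1,286.31 Cr + 306.46 Cr = 1,592.77 Cr

1,592.77 Cr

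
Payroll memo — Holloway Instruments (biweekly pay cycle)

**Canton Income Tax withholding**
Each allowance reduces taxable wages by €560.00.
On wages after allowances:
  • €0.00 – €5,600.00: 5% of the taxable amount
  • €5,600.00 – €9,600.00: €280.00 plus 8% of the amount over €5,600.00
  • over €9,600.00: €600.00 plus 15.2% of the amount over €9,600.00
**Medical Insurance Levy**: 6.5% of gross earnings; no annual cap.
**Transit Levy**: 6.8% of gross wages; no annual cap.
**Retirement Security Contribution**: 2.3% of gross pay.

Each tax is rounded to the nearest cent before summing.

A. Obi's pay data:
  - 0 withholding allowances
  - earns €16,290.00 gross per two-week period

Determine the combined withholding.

€4,158.12

Canton Income Tax: taxable = €16,290.00
  €600.00 + 15.2% × (€16,290.00 − €9,600.00) = €600.00 + 15.2% × €6,690.00 = €1,616.88
Medical Insurance Levy: 6.5% × €16,290.00 = €1,058.85
Transit Levy: 6.8% × €16,290.00 = €1,107.72
Retirement Security Contribution: 2.3% × €16,290.00 = €374.67
Total: €1,616.88 + €1,058.85 + €1,107.72 + €374.67 = €4,158.12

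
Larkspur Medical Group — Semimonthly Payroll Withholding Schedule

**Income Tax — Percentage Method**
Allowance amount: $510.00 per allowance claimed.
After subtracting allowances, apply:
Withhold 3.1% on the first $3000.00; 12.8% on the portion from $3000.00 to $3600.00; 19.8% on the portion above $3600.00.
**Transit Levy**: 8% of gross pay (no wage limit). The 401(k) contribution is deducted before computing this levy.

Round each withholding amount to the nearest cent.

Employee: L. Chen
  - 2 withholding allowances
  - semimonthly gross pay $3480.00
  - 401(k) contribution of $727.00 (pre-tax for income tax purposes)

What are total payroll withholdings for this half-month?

Income Tax: taxable = $3480.00 − $727.00 − 2×$510.00 = $1733.00
  3.1% × $1733.00 = $53.72
Transit Levy: 8% × $2753.00 = $220.24
Total: $53.72 + $220.24 = $273.96

$273.96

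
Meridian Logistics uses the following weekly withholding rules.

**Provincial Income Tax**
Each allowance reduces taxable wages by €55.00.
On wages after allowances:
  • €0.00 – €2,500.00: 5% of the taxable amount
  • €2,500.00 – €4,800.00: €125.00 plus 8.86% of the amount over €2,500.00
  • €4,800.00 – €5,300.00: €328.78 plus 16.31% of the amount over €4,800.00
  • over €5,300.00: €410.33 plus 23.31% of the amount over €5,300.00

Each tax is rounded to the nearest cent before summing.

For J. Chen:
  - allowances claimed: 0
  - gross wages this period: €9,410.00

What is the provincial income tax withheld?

Provincial Income Tax: taxable = €9,410.00
  €410.33 + 23.31% × (€9,410.00 − €5,300.00) = €410.33 + 23.31% × €4,110.00 = €1,368.37

€1,368.37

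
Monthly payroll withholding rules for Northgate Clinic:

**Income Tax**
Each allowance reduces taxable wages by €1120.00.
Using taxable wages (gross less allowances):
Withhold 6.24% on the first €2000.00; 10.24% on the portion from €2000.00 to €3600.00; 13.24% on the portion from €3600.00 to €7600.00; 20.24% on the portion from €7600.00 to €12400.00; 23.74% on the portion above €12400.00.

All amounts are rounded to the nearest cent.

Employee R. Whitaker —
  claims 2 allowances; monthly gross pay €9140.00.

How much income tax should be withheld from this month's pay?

Income Tax: taxable = €9140.00 − 2×€1120.00 = €6900.00
  €288.64 + 13.24% × (€6900.00 − €3600.00) = €288.64 + 13.24% × €3300.00 = €725.56

€725.56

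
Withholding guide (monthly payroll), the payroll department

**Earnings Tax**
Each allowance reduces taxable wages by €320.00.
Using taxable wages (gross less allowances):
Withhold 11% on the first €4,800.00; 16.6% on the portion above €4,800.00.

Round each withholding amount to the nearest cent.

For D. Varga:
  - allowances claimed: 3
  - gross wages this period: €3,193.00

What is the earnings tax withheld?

€245.63

Earnings Tax: taxable = €3,193.00 − 3×€320.00 = €2,233.00
  11% × €2,233.00 = €245.63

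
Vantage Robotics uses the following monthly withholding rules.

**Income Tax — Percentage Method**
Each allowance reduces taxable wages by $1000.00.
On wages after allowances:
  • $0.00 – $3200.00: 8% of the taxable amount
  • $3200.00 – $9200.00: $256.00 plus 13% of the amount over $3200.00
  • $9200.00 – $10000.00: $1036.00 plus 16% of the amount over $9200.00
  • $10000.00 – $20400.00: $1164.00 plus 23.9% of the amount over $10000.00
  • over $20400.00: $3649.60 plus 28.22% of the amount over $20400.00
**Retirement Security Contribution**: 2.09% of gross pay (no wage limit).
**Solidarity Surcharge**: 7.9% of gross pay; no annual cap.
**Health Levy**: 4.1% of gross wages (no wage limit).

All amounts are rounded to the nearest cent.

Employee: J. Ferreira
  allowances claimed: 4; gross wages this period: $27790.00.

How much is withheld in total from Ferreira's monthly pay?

$8521.87

Income Tax: taxable = $27790.00 − 4×$1000.00 = $23790.00
  $3649.60 + 28.22% × ($23790.00 − $20400.00) = $3649.60 + 28.22% × $3390.00 = $4606.26
Retirement Security Contribution: 2.09% × $27790.00 = $580.81
Solidarity Surcharge: 7.9% × $27790.00 = $2195.41
Health Levy: 4.1% × $27790.00 = $1139.39
Total: $4606.26 + $580.81 + $2195.41 + $1139.39 = $8521.87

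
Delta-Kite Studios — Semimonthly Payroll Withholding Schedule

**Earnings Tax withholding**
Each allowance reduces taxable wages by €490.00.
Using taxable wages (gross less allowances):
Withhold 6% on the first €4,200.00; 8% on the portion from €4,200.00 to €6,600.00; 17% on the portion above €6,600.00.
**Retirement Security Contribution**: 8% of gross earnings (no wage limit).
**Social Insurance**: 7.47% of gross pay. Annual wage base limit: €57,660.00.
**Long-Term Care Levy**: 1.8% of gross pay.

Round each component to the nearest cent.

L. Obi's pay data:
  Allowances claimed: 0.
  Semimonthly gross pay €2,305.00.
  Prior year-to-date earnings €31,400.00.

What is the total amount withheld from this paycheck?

€536.37

Earnings Tax: taxable = €2,305.00
  6% × €2,305.00 = €138.30
Retirement Security Contribution: 8% × €2,305.00 = €184.40
Social Insurance: 7.47% × €2,305.00 = €172.18
Long-Term Care Levy: 1.8% × €2,305.00 = €41.49
Total: €138.30 + €184.40 + €172.18 + €41.49 = €536.37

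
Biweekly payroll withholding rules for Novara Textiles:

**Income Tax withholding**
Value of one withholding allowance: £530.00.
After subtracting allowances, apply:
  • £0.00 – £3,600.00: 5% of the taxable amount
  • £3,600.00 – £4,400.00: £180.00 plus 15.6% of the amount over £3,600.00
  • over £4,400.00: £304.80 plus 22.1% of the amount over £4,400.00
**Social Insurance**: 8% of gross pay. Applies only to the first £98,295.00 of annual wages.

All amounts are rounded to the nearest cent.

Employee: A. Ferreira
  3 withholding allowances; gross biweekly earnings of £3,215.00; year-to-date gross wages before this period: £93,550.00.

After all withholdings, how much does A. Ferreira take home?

Income Tax: taxable = £3,215.00 − 3×£530.00 = £1,625.00
  5% × £1,625.00 = £81.25
Social Insurance: 8% × £3,215.00 = £257.20
Total withheld: £81.25 + £257.20 = £338.45
Net pay: £3,215.00 − £338.45 = £2,876.55

£2,876.55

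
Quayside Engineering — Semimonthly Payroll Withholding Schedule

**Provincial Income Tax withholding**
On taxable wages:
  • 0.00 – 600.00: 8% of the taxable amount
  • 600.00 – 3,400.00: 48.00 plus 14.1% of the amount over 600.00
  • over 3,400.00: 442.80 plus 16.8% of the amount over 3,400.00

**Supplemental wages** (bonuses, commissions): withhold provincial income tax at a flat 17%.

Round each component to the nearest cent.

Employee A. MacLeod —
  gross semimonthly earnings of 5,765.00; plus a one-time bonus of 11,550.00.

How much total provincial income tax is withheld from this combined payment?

2,803.62

Provincial Income Tax: taxable = 5,765.00
  442.80 + 16.8% × (5,765.00 − 3,400.00) = 442.80 + 16.8% × 2,365.00 = 840.12
Supplemental (17% flat on bonus): 17% × 11,550.00 = 1,963.50
Total provincial income tax: 840.12 + 1,963.50 = 2,803.62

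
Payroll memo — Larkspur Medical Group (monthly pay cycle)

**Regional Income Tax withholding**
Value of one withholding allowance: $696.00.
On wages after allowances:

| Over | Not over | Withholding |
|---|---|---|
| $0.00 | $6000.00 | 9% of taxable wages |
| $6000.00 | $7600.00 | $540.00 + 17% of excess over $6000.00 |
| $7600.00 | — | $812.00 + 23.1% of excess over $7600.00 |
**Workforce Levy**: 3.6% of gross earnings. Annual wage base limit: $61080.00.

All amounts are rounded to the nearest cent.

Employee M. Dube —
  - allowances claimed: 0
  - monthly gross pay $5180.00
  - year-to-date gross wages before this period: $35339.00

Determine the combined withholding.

$652.68

Regional Income Tax: taxable = $5180.00
  9% × $5180.00 = $466.20
Workforce Levy: 3.6% × $5180.00 = $186.48
Total: $466.20 + $186.48 = $652.68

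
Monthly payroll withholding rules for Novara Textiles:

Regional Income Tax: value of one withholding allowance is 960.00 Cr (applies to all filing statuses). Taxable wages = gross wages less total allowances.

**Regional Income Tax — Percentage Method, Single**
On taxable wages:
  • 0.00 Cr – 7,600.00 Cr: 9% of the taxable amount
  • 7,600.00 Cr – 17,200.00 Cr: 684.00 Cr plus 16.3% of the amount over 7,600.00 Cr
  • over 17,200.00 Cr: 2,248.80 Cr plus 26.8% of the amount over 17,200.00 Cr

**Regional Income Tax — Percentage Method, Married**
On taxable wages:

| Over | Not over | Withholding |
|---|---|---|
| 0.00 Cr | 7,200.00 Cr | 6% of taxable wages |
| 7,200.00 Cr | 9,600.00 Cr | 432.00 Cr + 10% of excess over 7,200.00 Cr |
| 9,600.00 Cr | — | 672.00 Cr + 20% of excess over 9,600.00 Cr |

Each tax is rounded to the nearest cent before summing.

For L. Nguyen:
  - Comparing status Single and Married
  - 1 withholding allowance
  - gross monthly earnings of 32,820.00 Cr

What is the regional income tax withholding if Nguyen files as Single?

Regional Income Tax (Single): taxable = 32,820.00 Cr − 1×960.00 Cr = 31,860.00 Cr
  2,248.80 Cr + 26.8% × (31,860.00 Cr − 17,200.00 Cr) = 2,248.80 Cr + 26.8% × 14,660.00 Cr = 6,177.68 Cr

6,177.68 Cr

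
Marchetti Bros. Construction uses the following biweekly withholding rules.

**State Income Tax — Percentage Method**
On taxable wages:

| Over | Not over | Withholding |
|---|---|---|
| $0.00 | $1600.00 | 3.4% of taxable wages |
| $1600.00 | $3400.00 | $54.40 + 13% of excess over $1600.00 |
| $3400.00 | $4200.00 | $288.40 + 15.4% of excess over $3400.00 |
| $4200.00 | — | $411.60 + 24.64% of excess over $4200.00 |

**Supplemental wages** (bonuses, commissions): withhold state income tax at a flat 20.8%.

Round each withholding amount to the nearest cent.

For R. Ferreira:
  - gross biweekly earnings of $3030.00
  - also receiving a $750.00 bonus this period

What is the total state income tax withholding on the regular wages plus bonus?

State Income Tax: taxable = $3030.00
  $54.40 + 13% × ($3030.00 − $1600.00) = $54.40 + 13% × $1430.00 = $240.30
Supplemental (20.8% flat on bonus): 20.8% × $750.00 = $156.00
Total state income tax: $240.30 + $156.00 = $396.30

$396.30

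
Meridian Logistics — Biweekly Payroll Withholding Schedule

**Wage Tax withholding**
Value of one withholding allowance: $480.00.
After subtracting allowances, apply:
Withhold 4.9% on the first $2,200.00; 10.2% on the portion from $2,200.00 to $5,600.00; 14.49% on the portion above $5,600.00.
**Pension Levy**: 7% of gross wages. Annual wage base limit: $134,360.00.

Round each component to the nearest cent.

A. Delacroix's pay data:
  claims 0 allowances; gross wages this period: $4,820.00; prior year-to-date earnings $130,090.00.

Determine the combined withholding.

$673.94

Wage Tax: taxable = $4,820.00
  $107.80 + 10.2% × ($4,820.00 − $2,200.00) = $107.80 + 10.2% × $2,620.00 = $375.04
Pension Levy: cap $134,360.00 − YTD $130,090.00 = $4,270.00 subject; 7% × $4,270.00 = $298.90
Total: $375.04 + $298.90 = $673.94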